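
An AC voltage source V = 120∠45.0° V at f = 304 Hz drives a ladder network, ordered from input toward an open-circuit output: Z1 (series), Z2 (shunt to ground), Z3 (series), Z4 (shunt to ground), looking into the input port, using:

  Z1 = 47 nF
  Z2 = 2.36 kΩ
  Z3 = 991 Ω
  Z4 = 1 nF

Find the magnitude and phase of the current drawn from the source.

Step 1 — Angular frequency: ω = 2π·f = 2π·304 = 1910 rad/s.
Step 2 — Component impedances:
  Z1: Z = 1/(jωC) = -j/(ω·C) = 0 - j1.114e+04 Ω
  Z2: Z = R = 2360 Ω
  Z3: Z = R = 991 Ω
  Z4: Z = 1/(jωC) = -j/(ω·C) = 0 - j5.235e+05 Ω
Step 3 — Ladder network (open output): work backward from the far end, alternating series and parallel combinations. Z_in = 2360 - j1.115e+04 Ω = 1.14e+04∠-78.0° Ω.
Step 4 — Source phasor: V = 120∠45.0° V = 84.85 + j84.85 V.
Step 5 — Ohm's law: I = V / Z_total = (84.85 + j84.85) / (2360 - j1.115e+04) = -0.005742 + j0.008826 A.
Step 6 — Convert to polar: |I| = 0.01053 A, ∠I = 123.0°.

I = 0.01053∠123.0° A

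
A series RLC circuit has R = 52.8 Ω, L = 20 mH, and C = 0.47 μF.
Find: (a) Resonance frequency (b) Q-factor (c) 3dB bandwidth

Step 1 — Resonance: ω₀ = 1/√(LC) = 1/√(0.02·4.7e-07) = 1.031e+04 rad/s.
Step 2 — f₀ = ω₀/(2π) = 1642 Hz.
Step 3 — Series Q: Q = ω₀L/R = 1.031e+04·0.02/52.8 = 3.907.
Step 4 — Bandwidth: Δω = ω₀/Q = 2640 rad/s; BW = Δω/(2π) = 420.2 Hz.

(a) f₀ = 1642 Hz  (b) Q = 3.907  (c) BW = 420.2 Hz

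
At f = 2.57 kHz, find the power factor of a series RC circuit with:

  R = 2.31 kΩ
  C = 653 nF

Step 1 — Angular frequency: ω = 2π·f = 2π·2570 = 1.615e+04 rad/s.
Step 2 — Component impedances:
  R: Z = R = 2310 Ω
  C: Z = 1/(jωC) = -j/(ω·C) = 0 - j94.84 Ω
Step 3 — Series combination: Z_total = R + C = 2310 - j94.84 Ω = 2312∠-2.4° Ω.
Step 4 — Power factor: PF = cos(φ) = Re(Z)/|Z| = 2310/2311.9 = 0.9992.
Step 5 — Type: Im(Z) = -94.84 ⇒ leading (phase φ = -2.4°).

PF = 0.9992 (leading, φ = -2.4°)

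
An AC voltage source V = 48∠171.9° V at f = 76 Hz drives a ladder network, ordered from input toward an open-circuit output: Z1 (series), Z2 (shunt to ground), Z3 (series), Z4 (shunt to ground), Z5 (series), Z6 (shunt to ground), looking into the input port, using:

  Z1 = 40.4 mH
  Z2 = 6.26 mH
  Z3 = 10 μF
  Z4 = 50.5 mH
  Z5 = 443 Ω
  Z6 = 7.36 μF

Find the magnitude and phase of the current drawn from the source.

Step 1 — Angular frequency: ω = 2π·f = 2π·76 = 477.5 rad/s.
Step 2 — Component impedances:
  Z1: Z = jωL = j·477.5·0.0404 = 0 + j19.29 Ω
  Z2: Z = jωL = j·477.5·0.00626 = 0 + j2.989 Ω
  Z3: Z = 1/(jωC) = -j/(ω·C) = 0 - j209.4 Ω
  Z4: Z = jωL = j·477.5·0.0505 = 0 + j24.11 Ω
  Z5: Z = R = 443 Ω
  Z6: Z = 1/(jωC) = -j/(ω·C) = 0 - j284.5 Ω
Step 3 — Ladder network (open output): work backward from the far end, alternating series and parallel combinations. Z_in = 0.0002639 + j22.33 Ω = 22.33∠90.0° Ω.
Step 4 — Source phasor: V = 48∠171.9° V = -47.52 + j6.763 V.
Step 5 — Ohm's law: I = V / Z_total = (-47.52 + j6.763) / (0.0002639 + j22.33) = 0.3028 + j2.128 A.
Step 6 — Convert to polar: |I| = 2.15 A, ∠I = 81.9°.

I = 2.15∠81.9° A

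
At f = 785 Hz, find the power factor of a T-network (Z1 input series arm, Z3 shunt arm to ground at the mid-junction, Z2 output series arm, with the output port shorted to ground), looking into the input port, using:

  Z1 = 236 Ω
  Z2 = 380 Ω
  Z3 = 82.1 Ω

Step 1 — Angular frequency: ω = 2π·f = 2π·785 = 4932 rad/s.
Step 2 — Component impedances:
  Z1: Z = R = 236 Ω
  Z2: Z = R = 380 Ω
  Z3: Z = R = 82.1 Ω
Step 3 — With the output port shorted to ground, the output series arm Z2 runs from the junction to ground; the shunt arm Z3 also runs from the junction to ground. They appear in parallel: Z3 || Z2 = 67.51 Ω.
Step 4 — Series with input arm Z1: Z_in = Z1 + (Z3 || Z2) = 303.5 Ω = 303.5∠0.0° Ω.
Step 5 — Power factor: PF = cos(φ) = Re(Z)/|Z| = 303.5/303.5 = 1.
Step 6 — Type: Im(Z) = 0 ⇒ unity (phase φ = 0.0°).

PF = 1 (unity, φ = 0.0°)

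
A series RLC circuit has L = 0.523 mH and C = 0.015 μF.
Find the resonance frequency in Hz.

Step 1 — Resonance condition Im(Z)=0 gives ω₀ = 1/√(LC).
Step 2 — ω₀ = 1/√(0.000523·1.5e-08) = 3.57e+05 rad/s.
Step 3 — f₀ = ω₀/(2π) = 5.682e+04 Hz.

f₀ = 5.682e+04 Hz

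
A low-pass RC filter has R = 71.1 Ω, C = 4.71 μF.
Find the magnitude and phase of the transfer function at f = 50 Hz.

Step 1 — Angular frequency: ω = 2π·50 = 314.2 rad/s.
Step 2 — Transfer function: H(jω) = 1/(1 + jωRC).
Step 3 — Denominator: 1 + jωRC = 1 + j·314.2·71.1·4.71e-06 = 1 + j0.1052.
Step 4 — H = 0.9891 - j0.1041.
Step 5 — Magnitude: |H| = 0.9945 (-0.0 dB); phase: φ = -6.0°.

|H| = 0.9945 (-0.0 dB), φ = -6.0°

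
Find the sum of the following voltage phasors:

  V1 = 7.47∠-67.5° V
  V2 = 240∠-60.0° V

Step 1 — Convert each phasor to rectangular form:
  V1 = 7.47·(cos(-67.5°) + j·sin(-67.5°)) = 2.859 - j6.901 V
  V2 = 240·(cos(-60.0°) + j·sin(-60.0°)) = 120 - j207.8 V
Step 2 — Sum components: V_total = 122.9 - j214.7 V.
Step 3 — Convert to polar: |V_total| = 247.4 V, ∠V_total = -60.2°.

V_total = 247.4∠-60.2° V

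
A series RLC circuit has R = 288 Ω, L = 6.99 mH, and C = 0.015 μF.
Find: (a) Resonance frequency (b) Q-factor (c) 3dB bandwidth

Step 1 — Resonance: ω₀ = 1/√(LC) = 1/√(0.00699·1.5e-08) = 9.766e+04 rad/s.
Step 2 — f₀ = ω₀/(2π) = 1.554e+04 Hz.
Step 3 — Series Q: Q = ω₀L/R = 9.766e+04·0.00699/288 = 2.37.
Step 4 — Bandwidth: Δω = ω₀/Q = 4.12e+04 rad/s; BW = Δω/(2π) = 6557 Hz.

(a) f₀ = 1.554e+04 Hz  (b) Q = 2.37  (c) BW = 6557 Hz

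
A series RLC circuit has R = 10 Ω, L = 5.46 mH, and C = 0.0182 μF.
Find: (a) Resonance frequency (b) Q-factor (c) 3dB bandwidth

Step 1 — Resonance: ω₀ = 1/√(LC) = 1/√(0.00546·1.82e-08) = 1.003e+05 rad/s.
Step 2 — f₀ = ω₀/(2π) = 1.597e+04 Hz.
Step 3 — Series Q: Q = ω₀L/R = 1.003e+05·0.00546/10 = 54.77.
Step 4 — Bandwidth: Δω = ω₀/Q = 1832 rad/s; BW = Δω/(2π) = 291.5 Hz.

(a) f₀ = 1.597e+04 Hz  (b) Q = 54.77  (c) BW = 291.5 Hz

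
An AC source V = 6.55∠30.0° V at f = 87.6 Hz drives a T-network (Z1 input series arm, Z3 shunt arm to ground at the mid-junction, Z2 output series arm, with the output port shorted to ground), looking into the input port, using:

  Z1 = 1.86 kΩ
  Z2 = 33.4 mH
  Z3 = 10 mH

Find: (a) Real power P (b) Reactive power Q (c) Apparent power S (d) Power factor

Step 1 — Angular frequency: ω = 2π·f = 2π·87.6 = 550.4 rad/s.
Step 2 — Component impedances:
  Z1: Z = R = 1860 Ω
  Z2: Z = jωL = j·550.4·0.0334 = 0 + j18.38 Ω
  Z3: Z = jωL = j·550.4·0.01 = 0 + j5.504 Ω
Step 3 — With the output port shorted to ground, the output series arm Z2 runs from the junction to ground; the shunt arm Z3 also runs from the junction to ground. They appear in parallel: Z3 || Z2 = 0 + j4.236 Ω.
Step 4 — Series with input arm Z1: Z_in = Z1 + (Z3 || Z2) = 1860 + j4.236 Ω = 1860∠0.1° Ω.
Step 5 — Source phasor: V = 6.55∠30.0° V = 5.672 + j3.275 V.
Step 6 — Current: I = V / Z = 0.003054 + j0.001754 A = 0.003521∠29.9° A.
Step 7 — Complex power: S = V·I* = 0.02307 + j5.253e-05 VA.
Step 8 — Real power: P = Re(S) = 0.02307 W.
Step 9 — Reactive power: Q = Im(S) = 5.253e-05 VAR.
Step 10 — Apparent power: |S| = 0.02307 VA.
Step 11 — Power factor: PF = P/|S| = 1 (lagging).

(a) P = 0.02307 W  (b) Q = 5.253e-05 VAR  (c) S = 0.02307 VA  (d) PF = 1 (lagging)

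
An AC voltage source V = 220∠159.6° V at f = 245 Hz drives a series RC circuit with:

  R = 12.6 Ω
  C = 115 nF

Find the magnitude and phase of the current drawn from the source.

Step 1 — Angular frequency: ω = 2π·f = 2π·245 = 1539 rad/s.
Step 2 — Component impedances:
  R: Z = R = 12.6 Ω
  C: Z = 1/(jωC) = -j/(ω·C) = 0 - j5649 Ω
Step 3 — Series combination: Z_total = R + C = 12.6 - j5649 Ω = 5649∠-89.9° Ω.
Step 4 — Source phasor: V = 220∠159.6° V = -206.2 + j76.69 V.
Step 5 — Ohm's law: I = V / Z_total = (-206.2 + j76.69) / (12.6 - j5649) = -0.01366 - j0.03647 A.
Step 6 — Convert to polar: |I| = 0.03895 A, ∠I = -110.5°.

I = 0.03895∠-110.5° A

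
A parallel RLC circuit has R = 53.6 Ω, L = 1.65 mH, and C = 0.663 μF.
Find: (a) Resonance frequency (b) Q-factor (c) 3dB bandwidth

Step 1 — Resonance: ω₀ = 1/√(LC) = 1/√(0.00165·6.63e-07) = 3.023e+04 rad/s.
Step 2 — f₀ = ω₀/(2π) = 4812 Hz.
Step 3 — Parallel Q: Q = R/(ω₀L) = 53.6/(3.023e+04·0.00165) = 1.074.
Step 4 — Bandwidth: Δω = ω₀/Q = 2.814e+04 rad/s; BW = Δω/(2π) = 4479 Hz.

(a) f₀ = 4812 Hz  (b) Q = 1.074  (c) BW = 4479 Hz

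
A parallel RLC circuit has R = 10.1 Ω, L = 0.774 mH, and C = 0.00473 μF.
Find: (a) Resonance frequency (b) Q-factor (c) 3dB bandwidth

Step 1 — Resonance: ω₀ = 1/√(LC) = 1/√(0.000774·4.73e-09) = 5.226e+05 rad/s.
Step 2 — f₀ = ω₀/(2π) = 8.318e+04 Hz.
Step 3 — Parallel Q: Q = R/(ω₀L) = 10.1/(5.226e+05·0.000774) = 0.02497.
Step 4 — Bandwidth: Δω = ω₀/Q = 2.093e+07 rad/s; BW = Δω/(2π) = 3.331e+06 Hz.

(a) f₀ = 8.318e+04 Hz  (b) Q = 0.02497  (c) BW = 3.331e+06 Hz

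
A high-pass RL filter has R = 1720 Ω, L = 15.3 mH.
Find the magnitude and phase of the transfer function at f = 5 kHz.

Step 1 — Angular frequency: ω = 2π·5000 = 3.142e+04 rad/s.
Step 2 — Transfer function: H(jω) = jωL/(R + jωL).
Step 3 — Numerator jωL = j·480.7; denominator R + jωL = 1720 + j480.7.
Step 4 — H = 0.07244 + j0.2592.
Step 5 — Magnitude: |H| = 0.2691 (-11.4 dB); phase: φ = 74.4°.

|H| = 0.2691 (-11.4 dB), φ = 74.4°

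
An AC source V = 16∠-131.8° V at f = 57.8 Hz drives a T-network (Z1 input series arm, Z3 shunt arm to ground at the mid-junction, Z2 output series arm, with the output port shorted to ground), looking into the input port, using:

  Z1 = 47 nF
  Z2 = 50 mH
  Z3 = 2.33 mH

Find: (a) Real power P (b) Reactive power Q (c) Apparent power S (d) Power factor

Step 1 — Angular frequency: ω = 2π·f = 2π·57.8 = 363.2 rad/s.
Step 2 — Component impedances:
  Z1: Z = 1/(jωC) = -j/(ω·C) = 0 - j5.859e+04 Ω
  Z2: Z = jωL = j·363.2·0.05 = 0 + j18.16 Ω
  Z3: Z = jωL = j·363.2·0.00233 = 0 + j0.8462 Ω
Step 3 — With the output port shorted to ground, the output series arm Z2 runs from the junction to ground; the shunt arm Z3 also runs from the junction to ground. They appear in parallel: Z3 || Z2 = 0 + j0.8085 Ω.
Step 4 — Series with input arm Z1: Z_in = Z1 + (Z3 || Z2) = 0 - j5.859e+04 Ω = 5.859e+04∠-90.0° Ω.
Step 5 — Source phasor: V = 16∠-131.8° V = -10.66 - j11.93 V.
Step 6 — Current: I = V / Z = 0.0002036 - j0.000182 A = 0.0002731∠-41.8° A.
Step 7 — Complex power: S = V·I* = 0 - j0.00437 VA.
Step 8 — Real power: P = Re(S) = 0 W.
Step 9 — Reactive power: Q = Im(S) = -0.00437 VAR.
Step 10 — Apparent power: |S| = 0.00437 VA.
Step 11 — Power factor: PF = P/|S| = 0 (leading).

(a) P = 0 W  (b) Q = -0.00437 VAR  (c) S = 0.00437 VA  (d) PF = 0 (leading)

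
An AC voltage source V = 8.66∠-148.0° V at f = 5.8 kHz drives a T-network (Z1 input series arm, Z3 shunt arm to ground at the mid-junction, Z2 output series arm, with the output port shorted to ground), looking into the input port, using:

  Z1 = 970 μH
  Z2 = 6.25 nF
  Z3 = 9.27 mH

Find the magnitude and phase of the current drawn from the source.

Step 1 — Angular frequency: ω = 2π·f = 2π·5800 = 3.644e+04 rad/s.
Step 2 — Component impedances:
  Z1: Z = jωL = j·3.644e+04·0.00097 = 0 + j35.35 Ω
  Z2: Z = 1/(jωC) = -j/(ω·C) = 0 - j4390 Ω
  Z3: Z = jωL = j·3.644e+04·0.00927 = 0 + j337.8 Ω
Step 3 — With the output port shorted to ground, the output series arm Z2 runs from the junction to ground; the shunt arm Z3 also runs from the junction to ground. They appear in parallel: Z3 || Z2 = 0 + j366 Ω.
Step 4 — Series with input arm Z1: Z_in = Z1 + (Z3 || Z2) = 0 + j401.3 Ω = 401.3∠90.0° Ω.
Step 5 — Source phasor: V = 8.66∠-148.0° V = -7.344 - j4.589 V.
Step 6 — Ohm's law: I = V / Z_total = (-7.344 - j4.589) / (0 + j401.3) = -0.01143 + j0.0183 A.
Step 7 — Convert to polar: |I| = 0.02158 A, ∠I = 122.0°.

I = 0.02158∠122.0° A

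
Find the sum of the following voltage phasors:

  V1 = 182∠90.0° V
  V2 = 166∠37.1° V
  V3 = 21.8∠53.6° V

Step 1 — Convert each phasor to rectangular form:
  V1 = 182·(cos(90.0°) + j·sin(90.0°)) = 0 + j182 V
  V2 = 166·(cos(37.1°) + j·sin(37.1°)) = 132.4 + j100.1 V
  V3 = 21.8·(cos(53.6°) + j·sin(53.6°)) = 12.94 + j17.55 V
Step 2 — Sum components: V_total = 145.3 + j299.7 V.
Step 3 — Convert to polar: |V_total| = 333.1 V, ∠V_total = 64.1°.

V_total = 333.1∠64.1° V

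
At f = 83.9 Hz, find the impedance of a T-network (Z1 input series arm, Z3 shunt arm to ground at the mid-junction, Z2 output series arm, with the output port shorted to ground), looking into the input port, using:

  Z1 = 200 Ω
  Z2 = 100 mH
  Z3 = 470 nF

Step 1 — Angular frequency: ω = 2π·f = 2π·83.9 = 527.2 rad/s.
Step 2 — Component impedances:
  Z1: Z = R = 200 Ω
  Z2: Z = jωL = j·527.2·0.1 = 0 + j52.72 Ω
  Z3: Z = 1/(jωC) = -j/(ω·C) = 0 - j4036 Ω
Step 3 — With the output port shorted to ground, the output series arm Z2 runs from the junction to ground; the shunt arm Z3 also runs from the junction to ground. They appear in parallel: Z3 || Z2 = 0 + j53.41 Ω.
Step 4 — Series with input arm Z1: Z_in = Z1 + (Z3 || Z2) = 200 + j53.41 Ω = 207∠15.0° Ω.

Z = 200 + j53.41 Ω = 207∠15.0° Ω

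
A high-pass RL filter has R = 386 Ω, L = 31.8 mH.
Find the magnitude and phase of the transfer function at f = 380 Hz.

Step 1 — Angular frequency: ω = 2π·380 = 2388 rad/s.
Step 2 — Transfer function: H(jω) = jωL/(R + jωL).
Step 3 — Numerator jωL = j·75.93; denominator R + jωL = 386 + j75.93.
Step 4 — H = 0.03725 + j0.1894.
Step 5 — Magnitude: |H| = 0.193 (-14.3 dB); phase: φ = 78.9°.

|H| = 0.193 (-14.3 dB), φ = 78.9°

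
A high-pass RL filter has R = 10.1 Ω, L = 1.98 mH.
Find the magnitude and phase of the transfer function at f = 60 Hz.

Step 1 — Angular frequency: ω = 2π·60 = 377 rad/s.
Step 2 — Transfer function: H(jω) = jωL/(R + jωL).
Step 3 — Numerator jωL = j·0.7464; denominator R + jωL = 10.1 + j0.7464.
Step 4 — H = 0.005432 + j0.0735.
Step 5 — Magnitude: |H| = 0.0737 (-22.7 dB); phase: φ = 85.8°.

|H| = 0.0737 (-22.7 dB), φ = 85.8°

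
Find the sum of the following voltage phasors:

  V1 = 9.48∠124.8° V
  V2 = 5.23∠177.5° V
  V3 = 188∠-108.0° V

Step 1 — Convert each phasor to rectangular form:
  V1 = 9.48·(cos(124.8°) + j·sin(124.8°)) = -5.41 + j7.784 V
  V2 = 5.23·(cos(177.5°) + j·sin(177.5°)) = -5.225 + j0.2281 V
  V3 = 188·(cos(-108.0°) + j·sin(-108.0°)) = -58.1 - j178.8 V
Step 2 — Sum components: V_total = -68.73 - j170.8 V.
Step 3 — Convert to polar: |V_total| = 184.1 V, ∠V_total = -111.9°.

V_total = 184.1∠-111.9° V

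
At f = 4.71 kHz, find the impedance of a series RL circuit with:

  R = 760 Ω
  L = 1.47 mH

Step 1 — Angular frequency: ω = 2π·f = 2π·4710 = 2.959e+04 rad/s.
Step 2 — Component impedances:
  R: Z = R = 760 Ω
  L: Z = jωL = j·2.959e+04·0.00147 = 0 + j43.5 Ω
Step 3 — Series combination: Z_total = R + L = 760 + j43.5 Ω = 761.2∠3.3° Ω.

Z = 760 + j43.5 Ω = 761.2∠3.3° Ω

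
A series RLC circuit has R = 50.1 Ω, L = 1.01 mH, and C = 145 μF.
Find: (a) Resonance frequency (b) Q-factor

Step 1 — Resonance condition Im(Z)=0 gives ω₀ = 1/√(LC).
Step 2 — ω₀ = 1/√(0.00101·0.000145) = 2613 rad/s.
Step 3 — f₀ = ω₀/(2π) = 415.9 Hz.
Step 4 — Series Q: Q = ω₀L/R = 2613·0.00101/50.1 = 0.05268.

(a) f₀ = 415.9 Hz  (b) Q = 0.05268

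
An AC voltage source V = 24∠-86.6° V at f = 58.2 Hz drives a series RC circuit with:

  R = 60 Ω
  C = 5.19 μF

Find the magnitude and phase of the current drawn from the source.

Step 1 — Angular frequency: ω = 2π·f = 2π·58.2 = 365.7 rad/s.
Step 2 — Component impedances:
  R: Z = R = 60 Ω
  C: Z = 1/(jωC) = -j/(ω·C) = 0 - j526.9 Ω
Step 3 — Series combination: Z_total = R + C = 60 - j526.9 Ω = 530.3∠-83.5° Ω.
Step 4 — Source phasor: V = 24∠-86.6° V = 1.423 - j23.96 V.
Step 5 — Ohm's law: I = V / Z_total = (1.423 - j23.96) / (60 - j526.9) = 0.04519 - j0.002445 A.
Step 6 — Convert to polar: |I| = 0.04526 A, ∠I = -3.1°.

I = 0.04526∠-3.1° A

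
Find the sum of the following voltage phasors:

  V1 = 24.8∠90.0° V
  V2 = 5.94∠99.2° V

Step 1 — Convert each phasor to rectangular form:
  V1 = 24.8·(cos(90.0°) + j·sin(90.0°)) = 0 + j24.8 V
  V2 = 5.94·(cos(99.2°) + j·sin(99.2°)) = -0.9497 + j5.864 V
Step 2 — Sum components: V_total = -0.9497 + j30.66 V.
Step 3 — Convert to polar: |V_total| = 30.68 V, ∠V_total = 91.8°.

V_total = 30.68∠91.8° V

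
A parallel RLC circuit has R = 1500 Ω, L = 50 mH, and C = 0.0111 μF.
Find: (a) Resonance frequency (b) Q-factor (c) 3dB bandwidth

Step 1 — Resonance: ω₀ = 1/√(LC) = 1/√(0.05·1.11e-08) = 4.245e+04 rad/s.
Step 2 — f₀ = ω₀/(2π) = 6756 Hz.
Step 3 — Parallel Q: Q = R/(ω₀L) = 1500/(4.245e+04·0.05) = 0.7068.
Step 4 — Bandwidth: Δω = ω₀/Q = 6.006e+04 rad/s; BW = Δω/(2π) = 9559 Hz.

(a) f₀ = 6756 Hz  (b) Q = 0.7068  (c) BW = 9559 Hz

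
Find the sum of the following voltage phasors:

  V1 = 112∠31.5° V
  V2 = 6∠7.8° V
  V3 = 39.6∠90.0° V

Step 1 — Convert each phasor to rectangular form:
  V1 = 112·(cos(31.5°) + j·sin(31.5°)) = 95.5 + j58.52 V
  V2 = 6·(cos(7.8°) + j·sin(7.8°)) = 5.944 + j0.8143 V
  V3 = 39.6·(cos(90.0°) + j·sin(90.0°)) = 0 + j39.6 V
Step 2 — Sum components: V_total = 101.4 + j98.93 V.
Step 3 — Convert to polar: |V_total| = 141.7 V, ∠V_total = 44.3°.

V_total = 141.7∠44.3° V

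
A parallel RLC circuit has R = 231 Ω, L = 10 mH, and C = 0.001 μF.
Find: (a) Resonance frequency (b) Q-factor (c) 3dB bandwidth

Step 1 — Resonance: ω₀ = 1/√(LC) = 1/√(0.01·1e-09) = 3.162e+05 rad/s.
Step 2 — f₀ = ω₀/(2π) = 5.033e+04 Hz.
Step 3 — Parallel Q: Q = R/(ω₀L) = 231/(3.162e+05·0.01) = 0.07305.
Step 4 — Bandwidth: Δω = ω₀/Q = 4.329e+06 rad/s; BW = Δω/(2π) = 6.89e+05 Hz.

(a) f₀ = 5.033e+04 Hz  (b) Q = 0.07305  (c) BW = 6.89e+05 Hz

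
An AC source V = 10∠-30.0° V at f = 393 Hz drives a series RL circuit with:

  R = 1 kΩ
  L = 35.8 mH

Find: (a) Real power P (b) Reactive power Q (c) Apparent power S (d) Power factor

Step 1 — Angular frequency: ω = 2π·f = 2π·393 = 2469 rad/s.
Step 2 — Component impedances:
  R: Z = R = 1000 Ω
  L: Z = jωL = j·2469·0.0358 = 0 + j88.4 Ω
Step 3 — Series combination: Z_total = R + L = 1000 + j88.4 Ω = 1004∠5.1° Ω.
Step 4 — Source phasor: V = 10∠-30.0° V = 8.66 - j5 V.
Step 5 — Current: I = V / Z = 0.008155 - j0.005721 A = 0.009961∠-35.1° A.
Step 6 — Complex power: S = V·I* = 0.09922 + j0.008772 VA.
Step 7 — Real power: P = Re(S) = 0.09922 W.
Step 8 — Reactive power: Q = Im(S) = 0.008772 VAR.
Step 9 — Apparent power: |S| = 0.09961 VA.
Step 10 — Power factor: PF = P/|S| = 0.9961 (lagging).

(a) P = 0.09922 W  (b) Q = 0.008772 VAR  (c) S = 0.09961 VA  (d) PF = 0.9961 (lagging)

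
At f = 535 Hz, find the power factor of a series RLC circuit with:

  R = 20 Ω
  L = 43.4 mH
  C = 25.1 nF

Step 1 — Angular frequency: ω = 2π·f = 2π·535 = 3362 rad/s.
Step 2 — Component impedances:
  R: Z = R = 20 Ω
  L: Z = jωL = j·3362·0.0434 = 0 + j145.9 Ω
  C: Z = 1/(jωC) = -j/(ω·C) = 0 - j1.185e+04 Ω
Step 3 — Series combination: Z_total = R + L + C = 20 - j1.171e+04 Ω = 1.171e+04∠-89.9° Ω.
Step 4 — Power factor: PF = cos(φ) = Re(Z)/|Z| = 20/11706 = 0.001709.
Step 5 — Type: Im(Z) = -1.171e+04 ⇒ leading (phase φ = -89.9°).

PF = 0.001709 (leading, φ = -89.9°)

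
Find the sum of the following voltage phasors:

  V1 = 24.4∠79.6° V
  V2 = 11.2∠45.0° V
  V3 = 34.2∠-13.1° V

Step 1 — Convert each phasor to rectangular form:
  V1 = 24.4·(cos(79.6°) + j·sin(79.6°)) = 4.405 + j24 V
  V2 = 11.2·(cos(45.0°) + j·sin(45.0°)) = 7.92 + j7.92 V
  V3 = 34.2·(cos(-13.1°) + j·sin(-13.1°)) = 33.31 - j7.751 V
Step 2 — Sum components: V_total = 45.63 + j24.17 V.
Step 3 — Convert to polar: |V_total| = 51.64 V, ∠V_total = 27.9°.

V_total = 51.64∠27.9° V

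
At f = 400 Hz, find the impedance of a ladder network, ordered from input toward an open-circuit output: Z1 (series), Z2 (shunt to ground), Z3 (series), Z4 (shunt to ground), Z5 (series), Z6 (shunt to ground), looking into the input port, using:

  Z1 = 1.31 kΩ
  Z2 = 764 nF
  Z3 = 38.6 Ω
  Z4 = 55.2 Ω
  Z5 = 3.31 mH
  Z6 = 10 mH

Step 1 — Angular frequency: ω = 2π·f = 2π·400 = 2513 rad/s.
Step 2 — Component impedances:
  Z1: Z = R = 1310 Ω
  Z2: Z = 1/(jωC) = -j/(ω·C) = 0 - j520.8 Ω
  Z3: Z = R = 38.6 Ω
  Z4: Z = R = 55.2 Ω
  Z5: Z = jωL = j·2513·0.00331 = 0 + j8.319 Ω
  Z6: Z = jωL = j·2513·0.01 = 0 + j25.13 Ω
Step 3 — Ladder network (open output): work backward from the far end, alternating series and parallel combinations. Z_in = 1368 + j19.41 Ω = 1368∠0.8° Ω.

Z = 1368 + j19.41 Ω = 1368∠0.8° Ω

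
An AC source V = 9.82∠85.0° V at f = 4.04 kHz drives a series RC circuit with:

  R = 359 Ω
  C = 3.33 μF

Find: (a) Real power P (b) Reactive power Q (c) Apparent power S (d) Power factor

Step 1 — Angular frequency: ω = 2π·f = 2π·4040 = 2.538e+04 rad/s.
Step 2 — Component impedances:
  R: Z = R = 359 Ω
  C: Z = 1/(jωC) = -j/(ω·C) = 0 - j11.83 Ω
Step 3 — Series combination: Z_total = R + C = 359 - j11.83 Ω = 359.2∠-1.9° Ω.
Step 4 — Source phasor: V = 9.82∠85.0° V = 0.8559 + j9.783 V.
Step 5 — Current: I = V / Z = 0.001484 + j0.0273 A = 0.02734∠86.9° A.
Step 6 — Complex power: S = V·I* = 0.2683 - j0.008842 VA.
Step 7 — Real power: P = Re(S) = 0.2683 W.
Step 8 — Reactive power: Q = Im(S) = -0.008842 VAR.
Step 9 — Apparent power: |S| = 0.2685 VA.
Step 10 — Power factor: PF = P/|S| = 0.9995 (leading).

(a) P = 0.2683 W  (b) Q = -0.008842 VAR  (c) S = 0.2685 VA  (d) PF = 0.9995 (leading)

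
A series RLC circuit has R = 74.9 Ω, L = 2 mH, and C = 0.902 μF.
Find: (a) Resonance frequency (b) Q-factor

Step 1 — Resonance condition Im(Z)=0 gives ω₀ = 1/√(LC).
Step 2 — ω₀ = 1/√(0.002·9.02e-07) = 2.354e+04 rad/s.
Step 3 — f₀ = ω₀/(2π) = 3747 Hz.
Step 4 — Series Q: Q = ω₀L/R = 2.354e+04·0.002/74.9 = 0.6287.

(a) f₀ = 3747 Hz  (b) Q = 0.6287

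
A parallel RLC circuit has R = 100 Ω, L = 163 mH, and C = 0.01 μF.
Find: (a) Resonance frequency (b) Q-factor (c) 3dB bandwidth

Step 1 — Resonance: ω₀ = 1/√(LC) = 1/√(0.163·1e-08) = 2.477e+04 rad/s.
Step 2 — f₀ = ω₀/(2π) = 3942 Hz.
Step 3 — Parallel Q: Q = R/(ω₀L) = 100/(2.477e+04·0.163) = 0.02477.
Step 4 — Bandwidth: Δω = ω₀/Q = 1e+06 rad/s; BW = Δω/(2π) = 1.592e+05 Hz.

(a) f₀ = 3942 Hz  (b) Q = 0.02477  (c) BW = 1.592e+05 Hz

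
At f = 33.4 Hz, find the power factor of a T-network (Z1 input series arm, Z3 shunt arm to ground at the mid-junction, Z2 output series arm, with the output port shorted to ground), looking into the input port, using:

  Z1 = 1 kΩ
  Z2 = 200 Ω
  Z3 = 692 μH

Step 1 — Angular frequency: ω = 2π·f = 2π·33.4 = 209.9 rad/s.
Step 2 — Component impedances:
  Z1: Z = R = 1000 Ω
  Z2: Z = R = 200 Ω
  Z3: Z = jωL = j·209.9·0.000692 = 0 + j0.1452 Ω
Step 3 — With the output port shorted to ground, the output series arm Z2 runs from the junction to ground; the shunt arm Z3 also runs from the junction to ground. They appear in parallel: Z3 || Z2 = 0.0001054 + j0.1452 Ω.
Step 4 — Series with input arm Z1: Z_in = Z1 + (Z3 || Z2) = 1000 + j0.1452 Ω = 1000∠0.0° Ω.
Step 5 — Power factor: PF = cos(φ) = Re(Z)/|Z| = 1000/1000 = 1.
Step 6 — Type: Im(Z) = 0.1452 ⇒ lagging (phase φ = 0.0°).

PF = 1 (lagging, φ = 0.0°)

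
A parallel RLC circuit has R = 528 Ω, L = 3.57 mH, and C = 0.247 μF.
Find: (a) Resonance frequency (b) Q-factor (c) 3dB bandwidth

Step 1 — Resonance: ω₀ = 1/√(LC) = 1/√(0.00357·2.47e-07) = 3.368e+04 rad/s.
Step 2 — f₀ = ω₀/(2π) = 5360 Hz.
Step 3 — Parallel Q: Q = R/(ω₀L) = 528/(3.368e+04·0.00357) = 4.392.
Step 4 — Bandwidth: Δω = ω₀/Q = 7668 rad/s; BW = Δω/(2π) = 1220 Hz.

(a) f₀ = 5360 Hz  (b) Q = 4.392  (c) BW = 1220 Hz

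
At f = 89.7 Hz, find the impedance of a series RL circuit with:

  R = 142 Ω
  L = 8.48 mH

Step 1 — Angular frequency: ω = 2π·f = 2π·89.7 = 563.6 rad/s.
Step 2 — Component impedances:
  R: Z = R = 142 Ω
  L: Z = jωL = j·563.6·0.00848 = 0 + j4.779 Ω
Step 3 — Series combination: Z_total = R + L = 142 + j4.779 Ω = 142.1∠1.9° Ω.

Z = 142 + j4.779 Ω = 142.1∠1.9° Ω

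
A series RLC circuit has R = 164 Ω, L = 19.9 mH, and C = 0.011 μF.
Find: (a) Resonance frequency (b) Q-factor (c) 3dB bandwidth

Step 1 — Resonance: ω₀ = 1/√(LC) = 1/√(0.0199·1.1e-08) = 6.759e+04 rad/s.
Step 2 — f₀ = ω₀/(2π) = 1.076e+04 Hz.
Step 3 — Series Q: Q = ω₀L/R = 6.759e+04·0.0199/164 = 8.201.
Step 4 — Bandwidth: Δω = ω₀/Q = 8241 rad/s; BW = Δω/(2π) = 1312 Hz.

(a) f₀ = 1.076e+04 Hz  (b) Q = 8.201  (c) BW = 1312 Hz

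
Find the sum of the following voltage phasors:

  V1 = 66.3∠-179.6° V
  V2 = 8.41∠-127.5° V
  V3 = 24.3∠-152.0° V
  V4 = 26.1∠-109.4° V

Step 1 — Convert each phasor to rectangular form:
  V1 = 66.3·(cos(-179.6°) + j·sin(-179.6°)) = -66.3 - j0.4629 V
  V2 = 8.41·(cos(-127.5°) + j·sin(-127.5°)) = -5.12 - j6.672 V
  V3 = 24.3·(cos(-152.0°) + j·sin(-152.0°)) = -21.46 - j11.41 V
  V4 = 26.1·(cos(-109.4°) + j·sin(-109.4°)) = -8.669 - j24.62 V
Step 2 — Sum components: V_total = -101.5 - j43.16 V.
Step 3 — Convert to polar: |V_total| = 110.3 V, ∠V_total = -157.0°.

V_total = 110.3∠-157.0° V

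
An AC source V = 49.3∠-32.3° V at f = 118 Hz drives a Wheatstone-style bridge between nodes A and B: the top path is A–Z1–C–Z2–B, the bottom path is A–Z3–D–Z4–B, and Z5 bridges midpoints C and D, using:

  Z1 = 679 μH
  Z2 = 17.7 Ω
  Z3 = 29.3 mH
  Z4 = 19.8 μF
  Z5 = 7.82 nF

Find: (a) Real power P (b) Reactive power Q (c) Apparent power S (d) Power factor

Step 1 — Angular frequency: ω = 2π·f = 2π·118 = 741.4 rad/s.
Step 2 — Component impedances:
  Z1: Z = jωL = j·741.4·0.000679 = 0 + j0.5034 Ω
  Z2: Z = R = 17.7 Ω
  Z3: Z = jωL = j·741.4·0.0293 = 0 + j21.72 Ω
  Z4: Z = 1/(jωC) = -j/(ω·C) = 0 - j68.12 Ω
  Z5: Z = 1/(jωC) = -j/(ω·C) = 0 - j1.725e+05 Ω
Step 3 — Bridge requires nodal analysis (the Z5 bridge couples midpoints C and D, so the two paths cannot be reduced to a simple series/parallel combination). Setting node B to ground and injecting 1 A at node A, the 3-node admittance system at A, C, D solves to V_A = Z_AB = 15.75 - j5.565 Ω = 16.7∠-19.5° Ω.
Step 4 — Source phasor: V = 49.3∠-32.3° V = 41.67 - j26.34 V.
Step 5 — Current: I = V / Z = 2.878 - j0.6558 A = 2.952∠-12.8° A.
Step 6 — Complex power: S = V·I* = 137.2 - j48.49 VA.
Step 7 — Real power: P = Re(S) = 137.2 W.
Step 8 — Reactive power: Q = Im(S) = -48.49 VAR.
Step 9 — Apparent power: |S| = 145.5 VA.
Step 10 — Power factor: PF = P/|S| = 0.9429 (leading).

(a) P = 137.2 W  (b) Q = -48.49 VAR  (c) S = 145.5 VA  (d) PF = 0.9429 (leading)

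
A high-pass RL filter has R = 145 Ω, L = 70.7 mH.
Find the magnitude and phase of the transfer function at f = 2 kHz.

Step 1 — Angular frequency: ω = 2π·2000 = 1.257e+04 rad/s.
Step 2 — Transfer function: H(jω) = jωL/(R + jωL).
Step 3 — Numerator jωL = j·888.4; denominator R + jωL = 145 + j888.4.
Step 4 — H = 0.9741 + j0.159.
Step 5 — Magnitude: |H| = 0.9869 (-0.1 dB); phase: φ = 9.3°.

|H| = 0.9869 (-0.1 dB), φ = 9.3°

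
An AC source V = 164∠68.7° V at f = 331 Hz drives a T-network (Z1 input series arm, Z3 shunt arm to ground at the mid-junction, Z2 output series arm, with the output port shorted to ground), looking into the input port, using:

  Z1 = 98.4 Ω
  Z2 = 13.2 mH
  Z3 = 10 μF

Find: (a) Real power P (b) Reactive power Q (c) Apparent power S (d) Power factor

Step 1 — Angular frequency: ω = 2π·f = 2π·331 = 2080 rad/s.
Step 2 — Component impedances:
  Z1: Z = R = 98.4 Ω
  Z2: Z = jωL = j·2080·0.0132 = 0 + j27.45 Ω
  Z3: Z = 1/(jωC) = -j/(ω·C) = 0 - j48.08 Ω
Step 3 — With the output port shorted to ground, the output series arm Z2 runs from the junction to ground; the shunt arm Z3 also runs from the junction to ground. They appear in parallel: Z3 || Z2 = 0 + j63.98 Ω.
Step 4 — Series with input arm Z1: Z_in = Z1 + (Z3 || Z2) = 98.4 + j63.98 Ω = 117.4∠33.0° Ω.
Step 5 — Source phasor: V = 164∠68.7° V = 59.57 + j152.8 V.
Step 6 — Current: I = V / Z = 1.135 + j0.8147 A = 1.397∠35.7° A.
Step 7 — Complex power: S = V·I* = 192.1 + j124.9 VA.
Step 8 — Real power: P = Re(S) = 192.1 W.
Step 9 — Reactive power: Q = Im(S) = 124.9 VAR.
Step 10 — Apparent power: |S| = 229.2 VA.
Step 11 — Power factor: PF = P/|S| = 0.8384 (lagging).

(a) P = 192.1 W  (b) Q = 124.9 VAR  (c) S = 229.2 VA  (d) PF = 0.8384 (lagging)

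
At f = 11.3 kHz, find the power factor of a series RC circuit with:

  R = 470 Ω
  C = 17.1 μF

Step 1 — Angular frequency: ω = 2π·f = 2π·1.13e+04 = 7.1e+04 rad/s.
Step 2 — Component impedances:
  R: Z = R = 470 Ω
  C: Z = 1/(jωC) = -j/(ω·C) = 0 - j0.8237 Ω
Step 3 — Series combination: Z_total = R + C = 470 - j0.8237 Ω = 470∠-0.1° Ω.
Step 4 — Power factor: PF = cos(φ) = Re(Z)/|Z| = 470/470 = 1.
Step 5 — Type: Im(Z) = -0.8237 ⇒ leading (phase φ = -0.1°).

PF = 1 (leading, φ = -0.1°)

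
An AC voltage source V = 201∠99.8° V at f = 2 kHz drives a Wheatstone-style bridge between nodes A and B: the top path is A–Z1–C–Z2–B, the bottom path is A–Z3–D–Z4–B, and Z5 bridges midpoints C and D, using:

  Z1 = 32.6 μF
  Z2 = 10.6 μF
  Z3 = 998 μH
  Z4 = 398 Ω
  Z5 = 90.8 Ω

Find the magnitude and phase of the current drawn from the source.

Step 1 — Angular frequency: ω = 2π·f = 2π·2000 = 1.257e+04 rad/s.
Step 2 — Component impedances:
  Z1: Z = 1/(jωC) = -j/(ω·C) = 0 - j2.441 Ω
  Z2: Z = 1/(jωC) = -j/(ω·C) = 0 - j7.507 Ω
  Z3: Z = jωL = j·1.257e+04·0.000998 = 0 + j12.54 Ω
  Z4: Z = R = 398 Ω
  Z5: Z = R = 90.8 Ω
Step 3 — Bridge requires nodal analysis (the Z5 bridge couples midpoints C and D, so the two paths cannot be reduced to a simple series/parallel combination). Setting node B to ground and injecting 1 A at node A, the 3-node admittance system at A, C, D solves to V_A = Z_AB = 0.311 - j9.97 Ω = 9.975∠-88.2° Ω.
Step 4 — Source phasor: V = 201∠99.8° V = -34.21 + j198.1 V.
Step 5 — Ohm's law: I = V / Z_total = (-34.21 + j198.1) / (0.311 - j9.97) = -19.95 - j2.809 A.
Step 6 — Convert to polar: |I| = 20.15 A, ∠I = -172.0°.

I = 20.15∠-172.0° A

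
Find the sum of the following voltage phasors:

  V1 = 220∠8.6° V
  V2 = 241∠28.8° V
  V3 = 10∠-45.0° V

Step 1 — Convert each phasor to rectangular form:
  V1 = 220·(cos(8.6°) + j·sin(8.6°)) = 217.5 + j32.9 V
  V2 = 241·(cos(28.8°) + j·sin(28.8°)) = 211.2 + j116.1 V
  V3 = 10·(cos(-45.0°) + j·sin(-45.0°)) = 7.071 - j7.071 V
Step 2 — Sum components: V_total = 435.8 + j141.9 V.
Step 3 — Convert to polar: |V_total| = 458.3 V, ∠V_total = 18.0°.

V_total = 458.3∠18.0° V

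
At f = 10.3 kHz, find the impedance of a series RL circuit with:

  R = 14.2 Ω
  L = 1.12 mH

Step 1 — Angular frequency: ω = 2π·f = 2π·1.03e+04 = 6.472e+04 rad/s.
Step 2 — Component impedances:
  R: Z = R = 14.2 Ω
  L: Z = jωL = j·6.472e+04·0.00112 = 0 + j72.48 Ω
Step 3 — Series combination: Z_total = R + L = 14.2 + j72.48 Ω = 73.86∠78.9° Ω.

Z = 14.2 + j72.48 Ω = 73.86∠78.9° Ω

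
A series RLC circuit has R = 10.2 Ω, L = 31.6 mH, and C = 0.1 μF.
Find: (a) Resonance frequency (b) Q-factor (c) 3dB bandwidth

Step 1 — Resonance: ω₀ = 1/√(LC) = 1/√(0.0316·1e-07) = 1.779e+04 rad/s.
Step 2 — f₀ = ω₀/(2π) = 2831 Hz.
Step 3 — Series Q: Q = ω₀L/R = 1.779e+04·0.0316/10.2 = 55.11.
Step 4 — Bandwidth: Δω = ω₀/Q = 322.8 rad/s; BW = Δω/(2π) = 51.37 Hz.

(a) f₀ = 2831 Hz  (b) Q = 55.11  (c) BW = 51.37 Hz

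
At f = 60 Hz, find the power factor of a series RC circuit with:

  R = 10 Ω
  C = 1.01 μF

Step 1 — Angular frequency: ω = 2π·f = 2π·60 = 377 rad/s.
Step 2 — Component impedances:
  R: Z = R = 10 Ω
  C: Z = 1/(jωC) = -j/(ω·C) = 0 - j2626 Ω
Step 3 — Series combination: Z_total = R + C = 10 - j2626 Ω = 2626∠-89.8° Ω.
Step 4 — Power factor: PF = cos(φ) = Re(Z)/|Z| = 10/2626 = 0.003808.
Step 5 — Type: Im(Z) = -2626 ⇒ leading (phase φ = -89.8°).

PF = 0.003808 (leading, φ = -89.8°)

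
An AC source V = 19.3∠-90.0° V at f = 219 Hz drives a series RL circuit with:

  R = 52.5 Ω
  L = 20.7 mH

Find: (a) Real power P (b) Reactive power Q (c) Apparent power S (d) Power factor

Step 1 — Angular frequency: ω = 2π·f = 2π·219 = 1376 rad/s.
Step 2 — Component impedances:
  R: Z = R = 52.5 Ω
  L: Z = jωL = j·1376·0.0207 = 0 + j28.48 Ω
Step 3 — Series combination: Z_total = R + L = 52.5 + j28.48 Ω = 59.73∠28.5° Ω.
Step 4 — Source phasor: V = 19.3∠-90.0° V = 0 - j19.3 V.
Step 5 — Current: I = V / Z = -0.1541 - j0.284 A = 0.3231∠-118.5° A.
Step 6 — Complex power: S = V·I* = 5.482 + j2.974 VA.
Step 7 — Real power: P = Re(S) = 5.482 W.
Step 8 — Reactive power: Q = Im(S) = 2.974 VAR.
Step 9 — Apparent power: |S| = 6.236 VA.
Step 10 — Power factor: PF = P/|S| = 0.879 (lagging).

(a) P = 5.482 W  (b) Q = 2.974 VAR  (c) S = 6.236 VA  (d) PF = 0.879 (lagging)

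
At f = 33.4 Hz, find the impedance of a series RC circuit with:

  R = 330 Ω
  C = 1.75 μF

Step 1 — Angular frequency: ω = 2π·f = 2π·33.4 = 209.9 rad/s.
Step 2 — Component impedances:
  R: Z = R = 330 Ω
  C: Z = 1/(jωC) = -j/(ω·C) = 0 - j2723 Ω
Step 3 — Series combination: Z_total = R + C = 330 - j2723 Ω = 2743∠-83.1° Ω.

Z = 330 - j2723 Ω = 2743∠-83.1° Ω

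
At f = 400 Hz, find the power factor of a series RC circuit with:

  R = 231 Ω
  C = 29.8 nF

Step 1 — Angular frequency: ω = 2π·f = 2π·400 = 2513 rad/s.
Step 2 — Component impedances:
  R: Z = R = 231 Ω
  C: Z = 1/(jωC) = -j/(ω·C) = 0 - j1.335e+04 Ω
Step 3 — Series combination: Z_total = R + C = 231 - j1.335e+04 Ω = 1.335e+04∠-89.0° Ω.
Step 4 — Power factor: PF = cos(φ) = Re(Z)/|Z| = 231/1.335e+04 = 0.0173.
Step 5 — Type: Im(Z) = -1.335e+04 ⇒ leading (phase φ = -89.0°).

PF = 0.0173 (leading, φ = -89.0°)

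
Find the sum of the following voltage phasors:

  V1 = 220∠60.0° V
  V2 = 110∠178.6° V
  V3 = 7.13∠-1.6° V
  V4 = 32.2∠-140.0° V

Step 1 — Convert each phasor to rectangular form:
  V1 = 220·(cos(60.0°) + j·sin(60.0°)) = 110 + j190.5 V
  V2 = 110·(cos(178.6°) + j·sin(178.6°)) = -110 + j2.688 V
  V3 = 7.13·(cos(-1.6°) + j·sin(-1.6°)) = 7.127 - j0.1991 V
  V4 = 32.2·(cos(-140.0°) + j·sin(-140.0°)) = -24.67 - j20.7 V
Step 2 — Sum components: V_total = -17.51 + j172.3 V.
Step 3 — Convert to polar: |V_total| = 173.2 V, ∠V_total = 95.8°.

V_total = 173.2∠95.8° V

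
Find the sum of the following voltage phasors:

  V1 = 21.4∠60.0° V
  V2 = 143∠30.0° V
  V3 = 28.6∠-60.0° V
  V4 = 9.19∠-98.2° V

Step 1 — Convert each phasor to rectangular form:
  V1 = 21.4·(cos(60.0°) + j·sin(60.0°)) = 10.7 + j18.53 V
  V2 = 143·(cos(30.0°) + j·sin(30.0°)) = 123.8 + j71.5 V
  V3 = 28.6·(cos(-60.0°) + j·sin(-60.0°)) = 14.3 - j24.77 V
  V4 = 9.19·(cos(-98.2°) + j·sin(-98.2°)) = -1.311 - j9.096 V
Step 2 — Sum components: V_total = 147.5 + j56.17 V.
Step 3 — Convert to polar: |V_total| = 157.9 V, ∠V_total = 20.8°.

V_total = 157.9∠20.8° V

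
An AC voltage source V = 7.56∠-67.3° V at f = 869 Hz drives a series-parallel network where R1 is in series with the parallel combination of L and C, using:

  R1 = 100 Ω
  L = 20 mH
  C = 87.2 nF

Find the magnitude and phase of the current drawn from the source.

Step 1 — Angular frequency: ω = 2π·f = 2π·869 = 5460 rad/s.
Step 2 — Component impedances:
  R1: Z = R = 100 Ω
  L: Z = jωL = j·5460·0.02 = 0 + j109.2 Ω
  C: Z = 1/(jωC) = -j/(ω·C) = 0 - j2100 Ω
Step 3 — Parallel branch: L || C = 1/(1/L + 1/C) = 0 + j115.2 Ω.
Step 4 — Series with R1: Z_total = R1 + (L || C) = 100 + j115.2 Ω = 152.5∠49.0° Ω.
Step 5 — Source phasor: V = 7.56∠-67.3° V = 2.917 - j6.974 V.
Step 6 — Ohm's law: I = V / Z_total = (2.917 - j6.974) / (100 + j115.2) = -0.02199 - j0.04442 A.
Step 7 — Convert to polar: |I| = 0.04956 A, ∠I = -116.3°.

I = 0.04956∠-116.3° A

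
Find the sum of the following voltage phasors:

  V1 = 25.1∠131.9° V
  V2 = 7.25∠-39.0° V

Step 1 — Convert each phasor to rectangular form:
  V1 = 25.1·(cos(131.9°) + j·sin(131.9°)) = -16.76 + j18.68 V
  V2 = 7.25·(cos(-39.0°) + j·sin(-39.0°)) = 5.634 - j4.563 V
Step 2 — Sum components: V_total = -11.13 + j14.12 V.
Step 3 — Convert to polar: |V_total| = 17.98 V, ∠V_total = 128.2°.

V_total = 17.98∠128.2° V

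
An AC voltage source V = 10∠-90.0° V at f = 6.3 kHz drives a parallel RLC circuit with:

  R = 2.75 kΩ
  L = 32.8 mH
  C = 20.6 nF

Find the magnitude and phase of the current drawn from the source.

Step 1 — Angular frequency: ω = 2π·f = 2π·6300 = 3.958e+04 rad/s.
Step 2 — Component impedances:
  R: Z = R = 2750 Ω
  L: Z = jωL = j·3.958e+04·0.0328 = 0 + j1298 Ω
  C: Z = 1/(jωC) = -j/(ω·C) = 0 - j1226 Ω
Step 3 — Parallel combination: 1/Z_total = 1/R + 1/L + 1/C; Z_total = 2708 - j336.8 Ω = 2729∠-7.1° Ω.
Step 4 — Source phasor: V = 10∠-90.0° V = 0 - j10 V.
Step 5 — Ohm's law: I = V / Z_total = (0 - j10) / (2708 - j336.8) = 0.0004523 - j0.003636 A.
Step 6 — Convert to polar: |I| = 0.003664 A, ∠I = -82.9°.

I = 0.003664∠-82.9° A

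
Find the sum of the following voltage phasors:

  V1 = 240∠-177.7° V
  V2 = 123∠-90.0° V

Step 1 — Convert each phasor to rectangular form:
  V1 = 240·(cos(-177.7°) + j·sin(-177.7°)) = -239.8 - j9.632 V
  V2 = 123·(cos(-90.0°) + j·sin(-90.0°)) = 0 - j123 V
Step 2 — Sum components: V_total = -239.8 - j132.6 V.
Step 3 — Convert to polar: |V_total| = 274 V, ∠V_total = -151.1°.

V_total = 274∠-151.1° V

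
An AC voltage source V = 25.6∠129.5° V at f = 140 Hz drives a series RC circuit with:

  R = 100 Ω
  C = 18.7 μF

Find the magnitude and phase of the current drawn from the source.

Step 1 — Angular frequency: ω = 2π·f = 2π·140 = 879.6 rad/s.
Step 2 — Component impedances:
  R: Z = R = 100 Ω
  C: Z = 1/(jωC) = -j/(ω·C) = 0 - j60.79 Ω
Step 3 — Series combination: Z_total = R + C = 100 - j60.79 Ω = 117∠-31.3° Ω.
Step 4 — Source phasor: V = 25.6∠129.5° V = -16.28 + j19.75 V.
Step 5 — Ohm's law: I = V / Z_total = (-16.28 + j19.75) / (100 - j60.79) = -0.2066 + j0.07195 A.
Step 6 — Convert to polar: |I| = 0.2187 A, ∠I = 160.8°.

I = 0.2187∠160.8° A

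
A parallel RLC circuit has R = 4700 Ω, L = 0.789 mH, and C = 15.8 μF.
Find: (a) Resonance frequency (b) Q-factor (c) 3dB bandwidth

Step 1 — Resonance: ω₀ = 1/√(LC) = 1/√(0.000789·1.58e-05) = 8956 rad/s.
Step 2 — f₀ = ω₀/(2π) = 1425 Hz.
Step 3 — Parallel Q: Q = R/(ω₀L) = 4700/(8956·0.000789) = 665.1.
Step 4 — Bandwidth: Δω = ω₀/Q = 13.47 rad/s; BW = Δω/(2π) = 2.143 Hz.

(a) f₀ = 1425 Hz  (b) Q = 665.1  (c) BW = 2.143 Hz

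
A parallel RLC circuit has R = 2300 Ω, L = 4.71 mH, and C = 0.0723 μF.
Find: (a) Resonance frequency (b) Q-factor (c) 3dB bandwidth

Step 1 — Resonance: ω₀ = 1/√(LC) = 1/√(0.00471·7.23e-08) = 5.419e+04 rad/s.
Step 2 — f₀ = ω₀/(2π) = 8625 Hz.
Step 3 — Parallel Q: Q = R/(ω₀L) = 2300/(5.419e+04·0.00471) = 9.011.
Step 4 — Bandwidth: Δω = ω₀/Q = 6014 rad/s; BW = Δω/(2π) = 957.1 Hz.

(a) f₀ = 8625 Hz  (b) Q = 9.011  (c) BW = 957.1 Hz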